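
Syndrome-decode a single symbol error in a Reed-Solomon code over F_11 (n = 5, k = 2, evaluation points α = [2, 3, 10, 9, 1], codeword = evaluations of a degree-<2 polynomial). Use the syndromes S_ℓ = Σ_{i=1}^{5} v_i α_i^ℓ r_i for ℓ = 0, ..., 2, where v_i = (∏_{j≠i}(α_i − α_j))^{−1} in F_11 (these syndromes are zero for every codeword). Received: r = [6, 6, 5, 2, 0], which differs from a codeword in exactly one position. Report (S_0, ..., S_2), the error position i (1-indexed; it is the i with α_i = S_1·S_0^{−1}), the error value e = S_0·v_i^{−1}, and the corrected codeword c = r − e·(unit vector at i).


S = (8, 5, 10), error at position 1, error magnitude e = 3, c = [3, 6, 5, 2, 0].

Step 1: column multipliers v_i = (∏_{j≠i}(α_i − α_j))^{−1} mod 11.
  i = 1 (α = 2): (2−3)(2−10)(2−9)(2−1) = (−1)·(−8)·(−7)·1 = −56 ≡ 10, so v_1 = 10^{−1} = 10 (mod 11).
  i = 2 (α = 3): (3−2)(3−10)(3−9)(3−1) = 1·(−7)·(−6)·2 = 84 ≡ 7, so v_2 = 7^{−1} = 8 (mod 11).
  i = 3 (α = 10): (10−2)(10−3)(10−9)(10−1) = 8·7·1·9 = 504 ≡ 9, so v_3 = 9^{−1} = 5 (mod 11).
  i = 4 (α = 9): (9−2)(9−3)(9−10)(9−1) = 7·6·(−1)·8 = −336 ≡ 5, so v_4 = 5^{−1} = 9 (mod 11).
  i = 5 (α = 1): (1−2)(1−3)(1−10)(1−9) = (−1)·(−2)·(−9)·(−8) = 144 ≡ 1, so v_5 = 1^{−1} = 1 (mod 11).
  v = [10, 8, 5, 9, 1].
Step 2: syndromes of r = [6, 6, 5, 2, 0] (all sums mod 11).
  S_0 = Σ v_i r_i = 10·6 + 8·6 + 5·5 + 9·2 + 1·0 = 151 ≡ 8.
  S_1 = Σ v_i α_i r_i = 10·2·6 + 8·3·6 + 5·10·5 + 9·9·2 + 1·1·0 = 676 ≡ 5.
  α_i^2 mod 11 = [4, 9, 1, 4, 1].
  S_2 = Σ v_i α_i^2 r_i = 10·4·6 + 8·9·6 + 5·1·5 + 9·4·2 + 1·1·0 = 769 ≡ 10.
  S = (8, 5, 10) ≠ 0, so r is not a codeword (an error is present).
Step 3: locate the error. For a single error e at position i, S_ℓ = v_i·e·α_i^ℓ, so α_err = S_1/S_0.
  S_0^{−1} = 8^{−1} = 7 (mod 11), so α_err = 5·7 = 35 ≡ 2 = α_1. Error position i = 1.
  Consistency check: S_2/S_1 = 10·9 = 90 ≡ 2 = α_err ✓ (single-error assumption holds).
Step 4: error magnitude e = S_0/v_1 = S_0·∏_{j≠1}(α_1 − α_j) = 8·10 = 80 ≡ 3 (mod 11).
Step 5: correct position 1: c_1 = r_1 − e = 6 − 3 ≡ 3 (mod 11). Hence c = [3, 6, 5, 2, 0].
  Check: interpolating c through the α_i gives m(x) = 8 + 3·x (degree < 2) with m(α_i) = c_i for every i, so c is indeed a codeword.


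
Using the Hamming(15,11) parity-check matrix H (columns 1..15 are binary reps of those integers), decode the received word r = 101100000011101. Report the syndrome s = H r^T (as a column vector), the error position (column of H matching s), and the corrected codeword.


s = (0, 0, 1, 1)^T, error position = 3, corrected codeword c = 100100000011101

Compute s = H r^T mod 2 one row at a time:
  s_1 = 0 + 0 + 0 + 1 + 1 + 1 + 0 + 1 = 4 ≡ 0 (mod 2).
  s_2 = 1 + 0 + 0 + 0 + 1 + 1 + 0 + 1 = 4 ≡ 0 (mod 2).
  s_3 = 0 + 1 + 0 + 0 + 0 + 1 + 0 + 1 = 3 ≡ 1 (mod 2).
  s_4 = 1 + 1 + 0 + 0 + 0 + 1 + 1 + 1 = 5 ≡ 1 (mod 2).
s = (0, 0, 1, 1)^T — this equals column 3 of H (binary 0011), so error is at position 3.
Correct: flip bit 3 of r = 101100000011101 to get c = 100100000011101.


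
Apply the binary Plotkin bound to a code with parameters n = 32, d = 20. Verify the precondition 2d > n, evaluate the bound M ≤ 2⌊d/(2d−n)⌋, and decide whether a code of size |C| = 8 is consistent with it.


Plotkin bound M ≤ 4; given |C| = 8 > bound (violated).

Check applicability: 2d = 40, n = 32.
2d − n = 8 > 0, so Plotkin applies.
Compute d/(2d−n) = 20/8 ≈ 2.5000.
⌊d/(2d−n)⌋ = 2.
Plotkin bound: M ≤ 2·2 = 4.
Given |C| = 8, check: VIOLATED.
This |C| is above the Plotkin bound, so no binary code with n = 32, d = 20 and 8 codewords exists.


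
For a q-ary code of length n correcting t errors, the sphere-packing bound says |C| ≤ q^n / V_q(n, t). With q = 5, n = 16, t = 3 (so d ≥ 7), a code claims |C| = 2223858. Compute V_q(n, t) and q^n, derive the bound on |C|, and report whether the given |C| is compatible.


V_q(n, t) = 37825, q^n = 152587890625, Hamming bound = 4034048, |C| = 2223858 ≤ bound (satisfied).

Step 1: Compute V_q(n, t) = Σ_{j=0}^3 C(n, j) (q−1)^j.
  j = 0: C(16,0)·(4)^0 = 1·1 = 1.
  j = 1: C(16,1)·(4)^1 = 16·4 = 64.
  j = 2: C(16,2)·(4)^2 = 120·16 = 1920.
  j = 3: C(16,3)·(4)^3 = 560·64 = 35840.
  V_q(n, t) = 1 + 64 + 1920 + 35840 = 37825.
Step 2: q^n = 5^16 = 152587890625.
Step 3: Hamming bound ⌊q^n / V_q(n,t)⌋ = ⌊152587890625/37825⌋ = 4034048.
Step 4: Compare |C| = 2223858 to 4034048: satisfied.
The claimed |C| lies below the Hamming bound.


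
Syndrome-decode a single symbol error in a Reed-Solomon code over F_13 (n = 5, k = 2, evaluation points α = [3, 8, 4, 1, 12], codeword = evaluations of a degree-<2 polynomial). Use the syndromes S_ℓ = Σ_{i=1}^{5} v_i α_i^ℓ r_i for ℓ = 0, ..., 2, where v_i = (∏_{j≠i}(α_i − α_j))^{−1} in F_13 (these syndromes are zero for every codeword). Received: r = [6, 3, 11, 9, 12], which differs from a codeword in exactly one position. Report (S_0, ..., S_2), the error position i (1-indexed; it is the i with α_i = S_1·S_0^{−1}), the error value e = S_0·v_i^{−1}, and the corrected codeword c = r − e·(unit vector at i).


S = (2, 3, 11), error at position 2, error magnitude e = 11, c = [6, 5, 11, 9, 12].

Step 1: column multipliers v_i = (∏_{j≠i}(α_i − α_j))^{−1} mod 13.
  i = 1 (α = 3): (3−8)(3−4)(3−1)(3−12) = (−5)·(−1)·2·(−9) = −90 ≡ 1, so v_1 = 1^{−1} = 1 (mod 13).
  i = 2 (α = 8): (8−3)(8−4)(8−1)(8−12) = 5·4·7·(−4) = −560 ≡ 12, so v_2 = 12^{−1} = 12 (mod 13).
  i = 3 (α = 4): (4−3)(4−8)(4−1)(4−12) = 1·(−4)·3·(−8) = 96 ≡ 5, so v_3 = 5^{−1} = 8 (mod 13).
  i = 4 (α = 1): (1−3)(1−8)(1−4)(1−12) = (−2)·(−7)·(−3)·(−11) = 462 ≡ 7, so v_4 = 7^{−1} = 2 (mod 13).
  i = 5 (α = 12): (12−3)(12−8)(12−4)(12−1) = 9·4·8·11 = 3168 ≡ 9, so v_5 = 9^{−1} = 3 (mod 13).
  v = [1, 12, 8, 2, 3].
Step 2: syndromes of r = [6, 3, 11, 9, 12] (all sums mod 13).
  S_0 = Σ v_i r_i = 1·6 + 12·3 + 8·11 + 2·9 + 3·12 = 184 ≡ 2.
  S_1 = Σ v_i α_i r_i = 1·3·6 + 12·8·3 + 8·4·11 + 2·1·9 + 3·12·12 = 1108 ≡ 3.
  α_i^2 mod 13 = [9, 12, 3, 1, 1].
  S_2 = Σ v_i α_i^2 r_i = 1·9·6 + 12·12·3 + 8·3·11 + 2·1·9 + 3·1·12 = 804 ≡ 11.
  S = (2, 3, 11) ≠ 0, so r is not a codeword (an error is present).
Step 3: locate the error. For a single error e at position i, S_ℓ = v_i·e·α_i^ℓ, so α_err = S_1/S_0.
  S_0^{−1} = 2^{−1} = 7 (mod 13), so α_err = 3·7 = 21 ≡ 8 = α_2. Error position i = 2.
  Consistency check: S_2/S_1 = 11·9 = 99 ≡ 8 = α_err ✓ (single-error assumption holds).
Step 4: error magnitude e = S_0/v_2 = S_0·∏_{j≠2}(α_2 − α_j) = 2·12 = 24 ≡ 11 (mod 13).
Step 5: correct position 2: c_2 = r_2 − e = 3 − 11 ≡ 5 (mod 13). Hence c = [6, 5, 11, 9, 12].
  Check: interpolating c through the α_i gives m(x) = 4 + 5·x (degree < 2) with m(α_i) = c_i for every i, so c is indeed a codeword.


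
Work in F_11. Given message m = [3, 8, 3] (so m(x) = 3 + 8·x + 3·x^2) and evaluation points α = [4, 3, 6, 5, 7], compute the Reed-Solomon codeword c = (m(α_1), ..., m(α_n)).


c = [6, 10, 5, 8, 8]

Message polynomial: m(x) = 3 + 8·x + 3·x^2 (mod 11).
For each evaluation point α_i, compute m(α_i) mod 11:
  α_1 = 4: Horner steps 3 → 9 → 6, so m(4) = 6.
  α_2 = 3: Horner steps 3 → 6 → 10, so m(3) = 10.
  α_3 = 6: Horner steps 3 → 4 → 5, so m(6) = 5.
  α_4 = 5: Horner steps 3 → 1 → 8, so m(5) = 8.
  α_5 = 7: Horner steps 3 → 7 → 8, so m(7) = 8.
Codeword c = [6, 10, 5, 8, 8] ∈ F_11^5.


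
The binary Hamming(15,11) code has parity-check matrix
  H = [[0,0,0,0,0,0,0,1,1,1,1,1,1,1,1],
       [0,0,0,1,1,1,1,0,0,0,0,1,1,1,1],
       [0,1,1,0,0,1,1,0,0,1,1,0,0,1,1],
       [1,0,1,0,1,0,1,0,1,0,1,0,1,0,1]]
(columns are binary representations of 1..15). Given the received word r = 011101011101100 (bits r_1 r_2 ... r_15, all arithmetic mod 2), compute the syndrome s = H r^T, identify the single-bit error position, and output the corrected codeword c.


s = (1, 0, 0, 1)^T, error position = 9, corrected codeword c = 011101010101100

Compute s = H r^T mod 2 one row at a time:
  s_1 = 1 + 1 + 1 + 0 + 1 + 1 + 0 + 0 = 5 ≡ 1 (mod 2).
  s_2 = 1 + 0 + 1 + 0 + 1 + 1 + 0 + 0 = 4 ≡ 0 (mod 2).
  s_3 = 1 + 1 + 1 + 0 + 1 + 0 + 0 + 0 = 4 ≡ 0 (mod 2).
  s_4 = 0 + 1 + 0 + 0 + 1 + 0 + 1 + 0 = 3 ≡ 1 (mod 2).
s = (1, 0, 0, 1)^T — this equals column 9 of H (binary 1001), so error is at position 9.
Correct: flip bit 9 of r = 011101011101100 to get c = 011101010101100.


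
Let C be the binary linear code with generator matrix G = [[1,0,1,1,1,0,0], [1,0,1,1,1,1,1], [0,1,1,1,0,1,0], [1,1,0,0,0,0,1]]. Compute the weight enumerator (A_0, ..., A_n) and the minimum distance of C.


Weight distribution: A_0 = 1, A_1 = 1, A_2 = 1, A_3 = 4, A_4 = 5, A_5 = 3, A_6 = 1. Minimum distance d = 1.

Enumerate all 2^4 = 16 messages m ∈ F_2^4.
For each, compute codeword c = mG in F_2^7, then tally its weight.
  m = 0000 → c = 0000000, weight = 0.
  m = 1000 → c = 1011100, weight = 4.
  m = 0100 → c = 1011111, weight = 6.
  m = 1100 → c = 0000011, weight = 2.
  m = 0010 → c = 0111010, weight = 4.
  m = 1010 → c = 1100110, weight = 4.
  m = 0110 → c = 1100101, weight = 4.
  m = 1110 → c = 0111001, weight = 4.
  m = 0001 → c = 1100001, weight = 3.
  m = 1001 → c = 0111101, weight = 5.
  m = 0101 → c = 0111110, weight = 5.
  m = 1101 → c = 1100010, weight = 3.
  m = 0011 → c = 1011011, weight = 5.
  m = 1011 → c = 0000111, weight = 3.
  m = 0111 → c = 0000100, weight = 1.
  m = 1111 → c = 1011000, weight = 3.
Tally weights:
  weight 0: 1 codewords.
  weight 1: 1 codewords.
  weight 2: 1 codewords.
  weight 3: 4 codewords.
  weight 4: 5 codewords.
  weight 5: 3 codewords.
  weight 6: 1 codewords.
Minimum distance d = smallest w > 0 with A_w > 0 = 1.
Sanity: Σ A_w = 16 = 2^4 = 16 ✓.


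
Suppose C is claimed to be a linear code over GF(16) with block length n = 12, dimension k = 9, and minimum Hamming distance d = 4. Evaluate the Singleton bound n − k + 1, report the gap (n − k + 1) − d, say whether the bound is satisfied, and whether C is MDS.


Singleton RHS = n − k + 1 = 4, slack = 0, bound satisfied, MDS.

Singleton bound: d ≤ n − k + 1.
Here n = 12, k = 9, so n − k + 1 = 4.
Given d = 4, check d ≤ 4: YES.
Slack = (n − k + 1) − d = 0.
The code is MDS (slack = 0).
Description: the claimed parameters are [12, 9, 4]_16; such a code would be MDS (meets Singleton bound).


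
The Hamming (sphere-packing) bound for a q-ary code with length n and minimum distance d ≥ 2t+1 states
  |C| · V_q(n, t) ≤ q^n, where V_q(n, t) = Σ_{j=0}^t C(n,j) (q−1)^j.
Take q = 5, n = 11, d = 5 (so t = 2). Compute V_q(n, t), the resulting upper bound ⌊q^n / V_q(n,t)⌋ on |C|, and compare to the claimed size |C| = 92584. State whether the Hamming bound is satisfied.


V_q(n, t) = 925, q^n = 48828125, Hamming bound = 52787, |C| = 92584 > bound (violated).

Step 1: Compute V_q(n, t) = Σ_{j=0}^2 C(n, j) (q−1)^j.
  j = 0: C(11,0)·(4)^0 = 1·1 = 1.
  j = 1: C(11,1)·(4)^1 = 11·4 = 44.
  j = 2: C(11,2)·(4)^2 = 55·16 = 880.
  V_q(n, t) = 1 + 44 + 880 = 925.
Step 2: q^n = 5^11 = 48828125.
Step 3: Hamming bound ⌊q^n / V_q(n,t)⌋ = ⌊48828125/925⌋ = 52787.
Step 4: Compare |C| = 92584 to 52787: violated.
The claimed |C| lies above the Hamming bound, so no 5-ary code of length 11 with d ≥ 5 can have 92584 codewords.


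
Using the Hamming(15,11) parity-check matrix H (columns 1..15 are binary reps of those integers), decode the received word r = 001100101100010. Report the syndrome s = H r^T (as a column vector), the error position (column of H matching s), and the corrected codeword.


s = (1, 1, 0, 1)^T, error position = 13, corrected codeword c = 001100101100110

Compute s = H r^T mod 2 one row at a time:
  s_1 = 0 + 1 + 1 + 0 + 0 + 0 + 1 + 0 = 3 ≡ 1 (mod 2).
  s_2 = 1 + 0 + 0 + 1 + 0 + 0 + 1 + 0 = 3 ≡ 1 (mod 2).
  s_3 = 0 + 1 + 0 + 1 + 1 + 0 + 1 + 0 = 4 ≡ 0 (mod 2).
  s_4 = 0 + 1 + 0 + 1 + 1 + 0 + 0 + 0 = 3 ≡ 1 (mod 2).
s = (1, 1, 0, 1)^T — this equals column 13 of H (binary 1101), so error is at position 13.
Correct: flip bit 13 of r = 001100101100010 to get c = 001100101100110.


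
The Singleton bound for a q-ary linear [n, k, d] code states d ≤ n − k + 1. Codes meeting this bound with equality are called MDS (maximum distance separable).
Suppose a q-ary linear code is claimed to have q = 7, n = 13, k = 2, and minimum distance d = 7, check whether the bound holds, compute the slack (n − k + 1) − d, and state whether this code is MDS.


Singleton RHS = n − k + 1 = 12, slack = 5, bound satisfied, not MDS.

Singleton bound: d ≤ n − k + 1.
Here n = 13, k = 2, so n − k + 1 = 12.
Given d = 7, check d ≤ 12: YES.
Slack = (n − k + 1) − d = 5.
The code is NOT MDS (slack = 5 > 0).
Description: the claimed parameters are [13, 2, 7]_7; such a code would be non-MDS.


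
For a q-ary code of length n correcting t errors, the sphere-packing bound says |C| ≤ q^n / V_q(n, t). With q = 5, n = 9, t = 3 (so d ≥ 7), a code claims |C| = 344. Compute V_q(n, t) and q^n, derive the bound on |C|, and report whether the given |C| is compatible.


V_q(n, t) = 5989, q^n = 1953125, Hamming bound = 326, |C| = 344 > bound (violated).

Step 1: Compute V_q(n, t) = Σ_{j=0}^3 C(n, j) (q−1)^j.
  j = 0: C(9,0)·(4)^0 = 1·1 = 1.
  j = 1: C(9,1)·(4)^1 = 9·4 = 36.
  j = 2: C(9,2)·(4)^2 = 36·16 = 576.
  j = 3: C(9,3)·(4)^3 = 84·64 = 5376.
  V_q(n, t) = 1 + 36 + 576 + 5376 = 5989.
Step 2: q^n = 5^9 = 1953125.
Step 3: Hamming bound ⌊q^n / V_q(n,t)⌋ = ⌊1953125/5989⌋ = 326.
Step 4: Compare |C| = 344 to 326: violated.
The claimed |C| lies above the Hamming bound, so no 5-ary code of length 9 with d ≥ 7 can have 344 codewords.


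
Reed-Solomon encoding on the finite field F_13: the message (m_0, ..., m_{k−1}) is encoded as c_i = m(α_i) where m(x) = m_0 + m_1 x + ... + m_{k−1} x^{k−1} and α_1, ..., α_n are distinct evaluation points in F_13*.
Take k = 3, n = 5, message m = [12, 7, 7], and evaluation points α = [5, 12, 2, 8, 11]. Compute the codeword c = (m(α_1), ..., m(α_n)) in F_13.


c = [1, 12, 2, 9, 0]

Message polynomial: m(x) = 12 + 7·x + 7·x^2 (mod 13).
For each evaluation point α_i, compute m(α_i) mod 13:
  α_1 = 5: Horner steps 7 → 3 → 1, so m(5) = 1.
  α_2 = 12: Horner steps 7 → 0 → 12, so m(12) = 12.
  α_3 = 2: Horner steps 7 → 8 → 2, so m(2) = 2.
  α_4 = 8: Horner steps 7 → 11 → 9, so m(8) = 9.
  α_5 = 11: Horner steps 7 → 6 → 0, so m(11) = 0.
Codeword c = [1, 12, 2, 9, 0] ∈ F_13^5.


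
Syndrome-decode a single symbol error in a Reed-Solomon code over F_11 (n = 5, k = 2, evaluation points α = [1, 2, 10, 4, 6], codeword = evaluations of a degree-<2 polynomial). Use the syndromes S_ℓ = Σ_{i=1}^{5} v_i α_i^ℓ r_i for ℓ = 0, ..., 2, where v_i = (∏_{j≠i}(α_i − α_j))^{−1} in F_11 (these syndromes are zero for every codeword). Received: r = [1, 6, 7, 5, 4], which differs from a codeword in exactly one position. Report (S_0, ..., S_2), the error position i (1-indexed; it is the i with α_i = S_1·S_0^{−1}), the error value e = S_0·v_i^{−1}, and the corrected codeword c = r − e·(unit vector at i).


S = (5, 6, 5), error at position 3, error magnitude e = 5, c = [1, 6, 2, 5, 4].

Step 1: column multipliers v_i = (∏_{j≠i}(α_i − α_j))^{−1} mod 11.
  i = 1 (α = 1): (1−2)(1−10)(1−4)(1−6) = (−1)·(−9)·(−3)·(−5) = 135 ≡ 3, so v_1 = 3^{−1} = 4 (mod 11).
  i = 2 (α = 2): (2−1)(2−10)(2−4)(2−6) = 1·(−8)·(−2)·(−4) = −64 ≡ 2, so v_2 = 2^{−1} = 6 (mod 11).
  i = 3 (α = 10): (10−1)(10−2)(10−4)(10−6) = 9·8·6·4 = 1728 ≡ 1, so v_3 = 1^{−1} = 1 (mod 11).
  i = 4 (α = 4): (4−1)(4−2)(4−10)(4−6) = 3·2·(−6)·(−2) = 72 ≡ 6, so v_4 = 6^{−1} = 2 (mod 11).
  i = 5 (α = 6): (6−1)(6−2)(6−10)(6−4) = 5·4·(−4)·2 = −160 ≡ 5, so v_5 = 5^{−1} = 9 (mod 11).
  v = [4, 6, 1, 2, 9].
Step 2: syndromes of r = [1, 6, 7, 5, 4] (all sums mod 11).
  S_0 = Σ v_i r_i = 4·1 + 6·6 + 1·7 + 2·5 + 9·4 = 93 ≡ 5.
  S_1 = Σ v_i α_i r_i = 4·1·1 + 6·2·6 + 1·10·7 + 2·4·5 + 9·6·4 = 402 ≡ 6.
  α_i^2 mod 11 = [1, 4, 1, 5, 3].
  S_2 = Σ v_i α_i^2 r_i = 4·1·1 + 6·4·6 + 1·1·7 + 2·5·5 + 9·3·4 = 313 ≡ 5.
  S = (5, 6, 5) ≠ 0, so r is not a codeword (an error is present).
Step 3: locate the error. For a single error e at position i, S_ℓ = v_i·e·α_i^ℓ, so α_err = S_1/S_0.
  S_0^{−1} = 5^{−1} = 9 (mod 11), so α_err = 6·9 = 54 ≡ 10 = α_3. Error position i = 3.
  Consistency check: S_2/S_1 = 5·2 = 10 ≡ 10 = α_err ✓ (single-error assumption holds).
Step 4: error magnitude e = S_0/v_3 = S_0·∏_{j≠3}(α_3 − α_j) = 5·1 = 5 ≡ 5 (mod 11).
Step 5: correct position 3: c_3 = r_3 − e = 7 − 5 ≡ 2 (mod 11). Hence c = [1, 6, 2, 5, 4].
  Check: interpolating c through the α_i gives m(x) = 7 + 5·x (degree < 2) with m(α_i) = c_i for every i, so c is indeed a codeword.


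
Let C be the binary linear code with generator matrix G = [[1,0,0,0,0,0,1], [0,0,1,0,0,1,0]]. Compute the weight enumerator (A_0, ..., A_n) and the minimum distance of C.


Weight distribution: A_0 = 1, A_2 = 2, A_4 = 1. Minimum distance d = 2.

Enumerate all 2^2 = 4 messages m ∈ F_2^2.
For each, compute codeword c = mG in F_2^7, then tally its weight.
  m = 00 → c = 0000000, weight = 0.
  m = 10 → c = 1000001, weight = 2.
  m = 01 → c = 0010010, weight = 2.
  m = 11 → c = 1010011, weight = 4.
Tally weights:
  weight 0: 1 codewords.
  weight 2: 2 codewords.
  weight 4: 1 codewords.
Minimum distance d = smallest w > 0 with A_w > 0 = 2.
Sanity: Σ A_w = 4 = 2^2 = 4 ✓.


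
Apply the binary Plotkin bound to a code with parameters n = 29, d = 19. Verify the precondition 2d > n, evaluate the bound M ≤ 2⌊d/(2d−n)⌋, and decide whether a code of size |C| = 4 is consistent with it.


Plotkin bound M ≤ 4; given |C| = 4 ≤ bound (satisfied).

Check applicability: 2d = 38, n = 29.
2d − n = 9 > 0, so Plotkin applies.
Compute d/(2d−n) = 19/9 ≈ 2.1111.
⌊d/(2d−n)⌋ = 2.
Plotkin bound: M ≤ 2·2 = 4.
Given |C| = 4, check: satisfied.
This |C| is at the Plotkin bound.


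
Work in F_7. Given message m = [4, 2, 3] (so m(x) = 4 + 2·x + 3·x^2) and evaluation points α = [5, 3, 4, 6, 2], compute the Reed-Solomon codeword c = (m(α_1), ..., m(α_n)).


c = [5, 2, 4, 5, 6]

Message polynomial: m(x) = 4 + 2·x + 3·x^2 (mod 7).
For each evaluation point α_i, compute m(α_i) mod 7:
  α_1 = 5: Horner steps 3 → 3 → 5, so m(5) = 5.
  α_2 = 3: Horner steps 3 → 4 → 2, so m(3) = 2.
  α_3 = 4: Horner steps 3 → 0 → 4, so m(4) = 4.
  α_4 = 6: Horner steps 3 → 6 → 5, so m(6) = 5.
  α_5 = 2: Horner steps 3 → 1 → 6, so m(2) = 6.
Codeword c = [5, 2, 4, 5, 6] ∈ F_7^5.


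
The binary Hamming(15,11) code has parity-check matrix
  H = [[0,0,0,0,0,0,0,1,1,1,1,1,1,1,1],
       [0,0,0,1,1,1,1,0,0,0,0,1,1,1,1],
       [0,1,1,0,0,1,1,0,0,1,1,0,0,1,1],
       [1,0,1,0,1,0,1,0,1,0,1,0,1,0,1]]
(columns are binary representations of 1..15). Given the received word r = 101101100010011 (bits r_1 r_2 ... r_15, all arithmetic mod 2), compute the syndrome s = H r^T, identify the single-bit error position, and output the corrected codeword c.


s = (1, 1, 0, 1)^T, error position = 13, corrected codeword c = 101101100010111

Compute s = H r^T mod 2 one row at a time:
  s_1 = 0 + 0 + 0 + 1 + 0 + 0 + 1 + 1 = 3 ≡ 1 (mod 2).
  s_2 = 1 + 0 + 1 + 1 + 0 + 0 + 1 + 1 = 5 ≡ 1 (mod 2).
  s_3 = 0 + 1 + 1 + 1 + 0 + 1 + 1 + 1 = 6 ≡ 0 (mod 2).
  s_4 = 1 + 1 + 0 + 1 + 0 + 1 + 0 + 1 = 5 ≡ 1 (mod 2).
s = (1, 1, 0, 1)^T — this equals column 13 of H (binary 1101), so error is at position 13.
Correct: flip bit 13 of r = 101101100010011 to get c = 101101100010111.


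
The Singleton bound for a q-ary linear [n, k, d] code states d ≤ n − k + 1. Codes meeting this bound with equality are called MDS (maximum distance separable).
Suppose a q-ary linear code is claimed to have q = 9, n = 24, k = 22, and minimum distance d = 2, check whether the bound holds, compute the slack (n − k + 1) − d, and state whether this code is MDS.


Singleton RHS = n − k + 1 = 3, slack = 1, bound satisfied, not MDS.

Singleton bound: d ≤ n − k + 1.
Here n = 24, k = 22, so n − k + 1 = 3.
Given d = 2, check d ≤ 3: YES.
Slack = (n − k + 1) − d = 1.
The code is NOT MDS (slack = 1 > 0).
Description: the claimed parameters are [24, 22, 2]_9; such a code would be non-MDS.


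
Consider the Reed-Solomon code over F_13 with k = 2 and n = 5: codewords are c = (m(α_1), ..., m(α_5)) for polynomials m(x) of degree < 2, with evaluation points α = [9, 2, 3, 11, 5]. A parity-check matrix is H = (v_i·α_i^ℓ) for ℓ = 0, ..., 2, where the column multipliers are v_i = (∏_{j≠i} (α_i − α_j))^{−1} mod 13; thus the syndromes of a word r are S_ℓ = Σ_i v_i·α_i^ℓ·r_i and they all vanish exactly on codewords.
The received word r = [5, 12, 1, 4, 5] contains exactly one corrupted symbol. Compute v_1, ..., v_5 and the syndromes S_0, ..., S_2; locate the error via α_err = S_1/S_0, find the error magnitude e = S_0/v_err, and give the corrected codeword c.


S = (9, 3, 1), error at position 1, error magnitude e = 5, c = [0, 12, 1, 4, 5].

Step 1: column multipliers v_i = (∏_{j≠i}(α_i − α_j))^{−1} mod 13.
  i = 1 (α = 9): (9−2)(9−3)(9−11)(9−5) = 7·6·(−2)·4 = −336 ≡ 2, so v_1 = 2^{−1} = 7 (mod 13).
  i = 2 (α = 2): (2−9)(2−3)(2−11)(2−5) = (−7)·(−1)·(−9)·(−3) = 189 ≡ 7, so v_2 = 7^{−1} = 2 (mod 13).
  i = 3 (α = 3): (3−9)(3−2)(3−11)(3−5) = (−6)·1·(−8)·(−2) = −96 ≡ 8, so v_3 = 8^{−1} = 5 (mod 13).
  i = 4 (α = 11): (11−9)(11−2)(11−3)(11−5) = 2·9·8·6 = 864 ≡ 6, so v_4 = 6^{−1} = 11 (mod 13).
  i = 5 (α = 5): (5−9)(5−2)(5−3)(5−11) = (−4)·3·2·(−6) = 144 ≡ 1, so v_5 = 1^{−1} = 1 (mod 13).
  v = [7, 2, 5, 11, 1].
Step 2: syndromes of r = [5, 12, 1, 4, 5] (all sums mod 13).
  S_0 = Σ v_i r_i = 7·5 + 2·12 + 5·1 + 11·4 + 1·5 = 113 ≡ 9.
  S_1 = Σ v_i α_i r_i = 7·9·5 + 2·2·12 + 5·3·1 + 11·11·4 + 1·5·5 = 887 ≡ 3.
  α_i^2 mod 13 = [3, 4, 9, 4, 12].
  S_2 = Σ v_i α_i^2 r_i = 7·3·5 + 2·4·12 + 5·9·1 + 11·4·4 + 1·12·5 = 482 ≡ 1.
  S = (9, 3, 1) ≠ 0, so r is not a codeword (an error is present).
Step 3: locate the error. For a single error e at position i, S_ℓ = v_i·e·α_i^ℓ, so α_err = S_1/S_0.
  S_0^{−1} = 9^{−1} = 3 (mod 13), so α_err = 3·3 = 9 ≡ 9 = α_1. Error position i = 1.
  Consistency check: S_2/S_1 = 1·9 = 9 ≡ 9 = α_err ✓ (single-error assumption holds).
Step 4: error magnitude e = S_0/v_1 = S_0·∏_{j≠1}(α_1 − α_j) = 9·2 = 18 ≡ 5 (mod 13).
Step 5: correct position 1: c_1 = r_1 − e = 5 − 5 ≡ 0 (mod 13). Hence c = [0, 12, 1, 4, 5].
  Check: interpolating c through the α_i gives m(x) = 8 + 2·x (degree < 2) with m(α_i) = c_i for every i, so c is indeed a codeword.


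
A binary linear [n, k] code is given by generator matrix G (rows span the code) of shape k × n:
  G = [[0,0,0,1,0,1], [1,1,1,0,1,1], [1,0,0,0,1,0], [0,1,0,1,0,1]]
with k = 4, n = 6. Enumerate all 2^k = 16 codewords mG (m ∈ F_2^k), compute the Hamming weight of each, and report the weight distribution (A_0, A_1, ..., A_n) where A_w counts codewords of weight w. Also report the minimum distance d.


Weight distribution: A_0 = 1, A_1 = 1, A_2 = 4, A_3 = 4, A_4 = 3, A_5 = 3. Minimum distance d = 1.

Enumerate all 2^4 = 16 messages m ∈ F_2^4.
For each, compute codeword c = mG in F_2^6, then tally its weight.
  m = 0000 → c = 000000, weight = 0.
  m = 1000 → c = 000101, weight = 2.
  m = 0100 → c = 111011, weight = 5.
  m = 1100 → c = 111110, weight = 5.
  m = 0010 → c = 100010, weight = 2.
  m = 1010 → c = 100111, weight = 4.
  m = 0110 → c = 011001, weight = 3.
  m = 1110 → c = 011100, weight = 3.
  m = 0001 → c = 010101, weight = 3.
  m = 1001 → c = 010000, weight = 1.
  m = 0101 → c = 101110, weight = 4.
  m = 1101 → c = 101011, weight = 4.
  m = 0011 → c = 110111, weight = 5.
  m = 1011 → c = 110010, weight = 3.
  m = 0111 → c = 001100, weight = 2.
  m = 1111 → c = 001001, weight = 2.
Tally weights:
  weight 0: 1 codewords.
  weight 1: 1 codewords.
  weight 2: 4 codewords.
  weight 3: 4 codewords.
  weight 4: 3 codewords.
  weight 5: 3 codewords.
Minimum distance d = smallest w > 0 with A_w > 0 = 1.
Sanity: Σ A_w = 16 = 2^4 = 16 ✓.


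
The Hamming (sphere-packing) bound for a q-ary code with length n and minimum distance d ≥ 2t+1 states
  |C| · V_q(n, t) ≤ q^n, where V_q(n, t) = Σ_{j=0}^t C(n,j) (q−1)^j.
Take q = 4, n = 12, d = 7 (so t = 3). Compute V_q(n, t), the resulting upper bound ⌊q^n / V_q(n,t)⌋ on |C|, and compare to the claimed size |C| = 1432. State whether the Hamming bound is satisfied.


V_q(n, t) = 6571, q^n = 16777216, Hamming bound = 2553, |C| = 1432 ≤ bound (satisfied).

Step 1: Compute V_q(n, t) = Σ_{j=0}^3 C(n, j) (q−1)^j.
  j = 0: C(12,0)·(3)^0 = 1·1 = 1.
  j = 1: C(12,1)·(3)^1 = 12·3 = 36.
  j = 2: C(12,2)·(3)^2 = 66·9 = 594.
  j = 3: C(12,3)·(3)^3 = 220·27 = 5940.
  V_q(n, t) = 1 + 36 + 594 + 5940 = 6571.
Step 2: q^n = 4^12 = 16777216.
Step 3: Hamming bound ⌊q^n / V_q(n,t)⌋ = ⌊16777216/6571⌋ = 2553.
Step 4: Compare |C| = 1432 to 2553: satisfied.
The claimed |C| lies below the Hamming bound.


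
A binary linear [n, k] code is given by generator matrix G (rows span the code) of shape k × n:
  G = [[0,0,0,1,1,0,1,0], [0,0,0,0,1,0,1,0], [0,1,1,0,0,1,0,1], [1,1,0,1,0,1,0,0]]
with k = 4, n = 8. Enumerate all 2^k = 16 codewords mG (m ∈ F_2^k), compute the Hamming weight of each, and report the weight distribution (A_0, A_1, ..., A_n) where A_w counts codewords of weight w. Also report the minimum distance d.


Weight distribution: A_0 = 1, A_1 = 1, A_2 = 1, A_3 = 3, A_4 = 3, A_5 = 3, A_6 = 3, A_7 = 1. Minimum distance d = 1.

Enumerate all 2^4 = 16 messages m ∈ F_2^4.
For each, compute codeword c = mG in F_2^8, then tally its weight.
  m = 0000 → c = 00000000, weight = 0.
  m = 1000 → c = 00011010, weight = 3.
  m = 0100 → c = 00001010, weight = 2.
  m = 1100 → c = 00010000, weight = 1.
  m = 0010 → c = 01100101, weight = 4.
  m = 1010 → c = 01111111, weight = 7.
  m = 0110 → c = 01101111, weight = 6.
  m = 1110 → c = 01110101, weight = 5.
  m = 0001 → c = 11010100, weight = 4.
  m = 1001 → c = 11001110, weight = 5.
  m = 0101 → c = 11011110, weight = 6.
  m = 1101 → c = 11000100, weight = 3.
  m = 0011 → c = 10110001, weight = 4.
  m = 1011 → c = 10101011, weight = 5.
  m = 0111 → c = 10111011, weight = 6.
  m = 1111 → c = 10100001, weight = 3.
Tally weights:
  weight 0: 1 codewords.
  weight 1: 1 codewords.
  weight 2: 1 codewords.
  weight 3: 3 codewords.
  weight 4: 3 codewords.
  weight 5: 3 codewords.
  weight 6: 3 codewords.
  weight 7: 1 codewords.
Minimum distance d = smallest w > 0 with A_w > 0 = 1.
Sanity: Σ A_w = 16 = 2^4 = 16 ✓.


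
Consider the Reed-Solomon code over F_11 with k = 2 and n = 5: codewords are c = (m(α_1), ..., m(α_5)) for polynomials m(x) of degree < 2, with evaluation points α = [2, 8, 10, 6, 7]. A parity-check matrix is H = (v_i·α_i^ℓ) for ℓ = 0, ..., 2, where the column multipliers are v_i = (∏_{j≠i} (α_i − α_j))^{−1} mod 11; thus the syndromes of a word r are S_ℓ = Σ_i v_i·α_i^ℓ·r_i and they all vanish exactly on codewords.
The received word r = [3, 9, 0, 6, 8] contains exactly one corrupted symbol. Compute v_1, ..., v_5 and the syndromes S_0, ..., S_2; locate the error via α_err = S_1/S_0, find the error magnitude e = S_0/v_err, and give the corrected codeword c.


S = (10, 5, 8), error at position 4, error magnitude e = 10, c = [3, 9, 0, 7, 8].

Step 1: column multipliers v_i = (∏_{j≠i}(α_i − α_j))^{−1} mod 11.
  i = 1 (α = 2): (2−8)(2−10)(2−6)(2−7) = (−6)·(−8)·(−4)·(−5) = 960 ≡ 3, so v_1 = 3^{−1} = 4 (mod 11).
  i = 2 (α = 8): (8−2)(8−10)(8−6)(8−7) = 6·(−2)·2·1 = −24 ≡ 9, so v_2 = 9^{−1} = 5 (mod 11).
  i = 3 (α = 10): (10−2)(10−8)(10−6)(10−7) = 8·2·4·3 = 192 ≡ 5, so v_3 = 5^{−1} = 9 (mod 11).
  i = 4 (α = 6): (6−2)(6−8)(6−10)(6−7) = 4·(−2)·(−4)·(−1) = −32 ≡ 1, so v_4 = 1^{−1} = 1 (mod 11).
  i = 5 (α = 7): (7−2)(7−8)(7−10)(7−6) = 5·(−1)·(−3)·1 = 15 ≡ 4, so v_5 = 4^{−1} = 3 (mod 11).
  v = [4, 5, 9, 1, 3].
Step 2: syndromes of r = [3, 9, 0, 6, 8] (all sums mod 11).
  S_0 = Σ v_i r_i = 4·3 + 5·9 + 9·0 + 1·6 + 3·8 = 87 ≡ 10.
  S_1 = Σ v_i α_i r_i = 4·2·3 + 5·8·9 + 9·10·0 + 1·6·6 + 3·7·8 = 588 ≡ 5.
  α_i^2 mod 11 = [4, 9, 1, 3, 5].
  S_2 = Σ v_i α_i^2 r_i = 4·4·3 + 5·9·9 + 9·1·0 + 1·3·6 + 3·5·8 = 591 ≡ 8.
  S = (10, 5, 8) ≠ 0, so r is not a codeword (an error is present).
Step 3: locate the error. For a single error e at position i, S_ℓ = v_i·e·α_i^ℓ, so α_err = S_1/S_0.
  S_0^{−1} = 10^{−1} = 10 (mod 11), so α_err = 5·10 = 50 ≡ 6 = α_4. Error position i = 4.
  Consistency check: S_2/S_1 = 8·9 = 72 ≡ 6 = α_err ✓ (single-error assumption holds).
Step 4: error magnitude e = S_0/v_4 = S_0·∏_{j≠4}(α_4 − α_j) = 10·1 = 10 ≡ 10 (mod 11).
Step 5: correct position 4: c_4 = r_4 − e = 6 − 10 ≡ 7 (mod 11). Hence c = [3, 9, 0, 7, 8].
  Check: interpolating c through the α_i gives m(x) = 1 + 1·x (degree < 2) with m(α_i) = c_i for every i, so c is indeed a codeword.


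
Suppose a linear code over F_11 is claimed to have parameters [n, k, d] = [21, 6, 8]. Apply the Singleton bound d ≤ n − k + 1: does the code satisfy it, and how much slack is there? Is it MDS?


Singleton RHS = n − k + 1 = 16, slack = 8, bound satisfied, not MDS.

Singleton bound: d ≤ n − k + 1.
Here n = 21, k = 6, so n − k + 1 = 16.
Given d = 8, check d ≤ 16: YES.
Slack = (n − k + 1) − d = 8.
The code is NOT MDS (slack = 8 > 0).
Description: the claimed parameters are [21, 6, 8]_11; such a code would be non-MDS.


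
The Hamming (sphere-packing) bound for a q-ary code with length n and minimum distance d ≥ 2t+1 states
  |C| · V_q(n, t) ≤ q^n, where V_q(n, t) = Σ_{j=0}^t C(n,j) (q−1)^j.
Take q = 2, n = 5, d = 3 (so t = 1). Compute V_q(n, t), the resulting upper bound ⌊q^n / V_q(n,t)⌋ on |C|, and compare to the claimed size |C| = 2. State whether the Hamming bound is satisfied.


V_q(n, t) = 6, q^n = 32, Hamming bound = 5, |C| = 2 ≤ bound (satisfied).

Step 1: Compute V_q(n, t) = Σ_{j=0}^1 C(n, j) (q−1)^j.
  j = 0: C(5,0)·(1)^0 = 1·1 = 1.
  j = 1: C(5,1)·(1)^1 = 5·1 = 5.
  V_q(n, t) = 1 + 5 = 6.
Step 2: q^n = 2^5 = 32.
Step 3: Hamming bound ⌊q^n / V_q(n,t)⌋ = ⌊32/6⌋ = 5.
Step 4: Compare |C| = 2 to 5: satisfied.
The claimed |C| lies below the Hamming bound.


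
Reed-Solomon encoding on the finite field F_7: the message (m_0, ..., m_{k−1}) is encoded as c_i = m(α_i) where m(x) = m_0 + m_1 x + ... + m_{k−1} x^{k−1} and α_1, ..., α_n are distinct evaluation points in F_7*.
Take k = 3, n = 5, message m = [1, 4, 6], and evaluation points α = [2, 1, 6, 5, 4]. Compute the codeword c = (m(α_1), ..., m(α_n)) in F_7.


c = [5, 4, 3, 3, 1]

Message polynomial: m(x) = 1 + 4·x + 6·x^2 (mod 7).
For each evaluation point α_i, compute m(α_i) mod 7:
  α_1 = 2: Horner steps 6 → 2 → 5, so m(2) = 5.
  α_2 = 1: Horner steps 6 → 3 → 4, so m(1) = 4.
  α_3 = 6: Horner steps 6 → 5 → 3, so m(6) = 3.
  α_4 = 5: Horner steps 6 → 6 → 3, so m(5) = 3.
  α_5 = 4: Horner steps 6 → 0 → 1, so m(4) = 1.
Codeword c = [5, 4, 3, 3, 1] ∈ F_7^5.


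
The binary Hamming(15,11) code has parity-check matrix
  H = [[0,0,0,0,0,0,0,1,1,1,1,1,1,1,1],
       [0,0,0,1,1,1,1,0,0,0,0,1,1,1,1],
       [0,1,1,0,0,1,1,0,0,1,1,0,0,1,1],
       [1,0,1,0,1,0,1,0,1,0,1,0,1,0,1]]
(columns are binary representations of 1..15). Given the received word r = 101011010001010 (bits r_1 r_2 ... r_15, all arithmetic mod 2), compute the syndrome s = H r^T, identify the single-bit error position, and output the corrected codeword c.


s = (1, 0, 1, 1)^T, error position = 11, corrected codeword c = 101011010011010

Compute s = H r^T mod 2 one row at a time:
  s_1 = 1 + 0 + 0 + 0 + 1 + 0 + 1 + 0 = 3 ≡ 1 (mod 2).
  s_2 = 0 + 1 + 1 + 0 + 1 + 0 + 1 + 0 = 4 ≡ 0 (mod 2).
  s_3 = 0 + 1 + 1 + 0 + 0 + 0 + 1 + 0 = 3 ≡ 1 (mod 2).
  s_4 = 1 + 1 + 1 + 0 + 0 + 0 + 0 + 0 = 3 ≡ 1 (mod 2).
s = (1, 0, 1, 1)^T — this equals column 11 of H (binary 1011), so error is at position 11.
Correct: flip bit 11 of r = 101011010001010 to get c = 101011010011010.


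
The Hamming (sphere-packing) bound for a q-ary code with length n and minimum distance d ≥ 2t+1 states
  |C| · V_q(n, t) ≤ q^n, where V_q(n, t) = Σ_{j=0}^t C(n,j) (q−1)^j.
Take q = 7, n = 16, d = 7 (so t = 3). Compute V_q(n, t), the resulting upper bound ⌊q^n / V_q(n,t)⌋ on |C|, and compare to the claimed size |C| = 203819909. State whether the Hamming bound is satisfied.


V_q(n, t) = 125377, q^n = 33232930569601, Hamming bound = 265064011, |C| = 203819909 ≤ bound (satisfied).

Step 1: Compute V_q(n, t) = Σ_{j=0}^3 C(n, j) (q−1)^j.
  j = 0: C(16,0)·(6)^0 = 1·1 = 1.
  j = 1: C(16,1)·(6)^1 = 16·6 = 96.
  j = 2: C(16,2)·(6)^2 = 120·36 = 4320.
  j = 3: C(16,3)·(6)^3 = 560·216 = 120960.
  V_q(n, t) = 1 + 96 + 4320 + 120960 = 125377.
Step 2: q^n = 7^16 = 33232930569601.
Step 3: Hamming bound ⌊q^n / V_q(n,t)⌋ = ⌊33232930569601/125377⌋ = 265064011.
Step 4: Compare |C| = 203819909 to 265064011: satisfied.
The claimed |C| lies below the Hamming bound.


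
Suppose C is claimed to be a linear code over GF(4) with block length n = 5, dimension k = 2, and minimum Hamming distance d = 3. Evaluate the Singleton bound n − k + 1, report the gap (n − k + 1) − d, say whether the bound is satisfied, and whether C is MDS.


Singleton RHS = n − k + 1 = 4, slack = 1, bound satisfied, not MDS.

Singleton bound: d ≤ n − k + 1.
Here n = 5, k = 2, so n − k + 1 = 4.
Given d = 3, check d ≤ 4: YES.
Slack = (n − k + 1) − d = 1.
The code is NOT MDS (slack = 1 > 0).
Description: the claimed parameters are [5, 2, 3]_4; such a code would be non-MDS.


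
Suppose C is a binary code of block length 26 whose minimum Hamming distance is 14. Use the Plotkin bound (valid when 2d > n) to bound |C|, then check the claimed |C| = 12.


Plotkin bound M ≤ 14; given |C| = 12 ≤ bound (satisfied).

Check applicability: 2d = 28, n = 26.
2d − n = 2 > 0, so Plotkin applies.
Compute d/(2d−n) = 14/2 ≈ 7.0000.
⌊d/(2d−n)⌋ = 7.
Plotkin bound: M ≤ 2·7 = 14.
Given |C| = 12, check: satisfied.
This |C| is below the Plotkin bound.


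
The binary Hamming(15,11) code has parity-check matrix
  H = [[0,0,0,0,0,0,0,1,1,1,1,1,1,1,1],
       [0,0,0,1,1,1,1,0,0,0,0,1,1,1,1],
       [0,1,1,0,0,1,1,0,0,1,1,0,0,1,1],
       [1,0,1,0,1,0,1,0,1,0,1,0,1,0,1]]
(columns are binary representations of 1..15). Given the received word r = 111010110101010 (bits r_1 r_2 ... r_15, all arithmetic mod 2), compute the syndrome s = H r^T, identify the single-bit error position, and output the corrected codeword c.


s = (0, 0, 1, 0)^T, error position = 2, corrected codeword c = 101010110101010

Compute s = H r^T mod 2 one row at a time:
  s_1 = 1 + 0 + 1 + 0 + 1 + 0 + 1 + 0 = 4 ≡ 0 (mod 2).
  s_2 = 0 + 1 + 0 + 1 + 1 + 0 + 1 + 0 = 4 ≡ 0 (mod 2).
  s_3 = 1 + 1 + 0 + 1 + 1 + 0 + 1 + 0 = 5 ≡ 1 (mod 2).
  s_4 = 1 + 1 + 1 + 1 + 0 + 0 + 0 + 0 = 4 ≡ 0 (mod 2).
s = (0, 0, 1, 0)^T — this equals column 2 of H (binary 0010), so error is at position 2.
Correct: flip bit 2 of r = 111010110101010 to get c = 101010110101010.


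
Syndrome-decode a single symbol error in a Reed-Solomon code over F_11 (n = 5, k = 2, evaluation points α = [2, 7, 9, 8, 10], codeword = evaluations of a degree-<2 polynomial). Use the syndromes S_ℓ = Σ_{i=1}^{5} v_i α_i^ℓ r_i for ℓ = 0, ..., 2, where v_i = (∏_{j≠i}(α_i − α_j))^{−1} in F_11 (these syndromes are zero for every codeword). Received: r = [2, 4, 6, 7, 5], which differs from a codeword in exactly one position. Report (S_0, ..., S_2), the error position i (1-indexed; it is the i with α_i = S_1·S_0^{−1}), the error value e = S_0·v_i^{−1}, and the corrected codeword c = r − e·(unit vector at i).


S = (6, 9, 8), error at position 2, error magnitude e = 7, c = [2, 8, 6, 7, 5].

Step 1: column multipliers v_i = (∏_{j≠i}(α_i − α_j))^{−1} mod 11.
  i = 1 (α = 2): (2−7)(2−9)(2−8)(2−10) = (−5)·(−7)·(−6)·(−8) = 1680 ≡ 8, so v_1 = 8^{−1} = 7 (mod 11).
  i = 2 (α = 7): (7−2)(7−9)(7−8)(7−10) = 5·(−2)·(−1)·(−3) = −30 ≡ 3, so v_2 = 3^{−1} = 4 (mod 11).
  i = 3 (α = 9): (9−2)(9−7)(9−8)(9−10) = 7·2·1·(−1) = −14 ≡ 8, so v_3 = 8^{−1} = 7 (mod 11).
  i = 4 (α = 8): (8−2)(8−7)(8−9)(8−10) = 6·1·(−1)·(−2) = 12 ≡ 1, so v_4 = 1^{−1} = 1 (mod 11).
  i = 5 (α = 10): (10−2)(10−7)(10−9)(10−8) = 8·3·1·2 = 48 ≡ 4, so v_5 = 4^{−1} = 3 (mod 11).
  v = [7, 4, 7, 1, 3].
Step 2: syndromes of r = [2, 4, 6, 7, 5] (all sums mod 11).
  S_0 = Σ v_i r_i = 7·2 + 4·4 + 7·6 + 1·7 + 3·5 = 94 ≡ 6.
  S_1 = Σ v_i α_i r_i = 7·2·2 + 4·7·4 + 7·9·6 + 1·8·7 + 3·10·5 = 724 ≡ 9.
  α_i^2 mod 11 = [4, 5, 4, 9, 1].
  S_2 = Σ v_i α_i^2 r_i = 7·4·2 + 4·5·4 + 7·4·6 + 1·9·7 + 3·1·5 = 382 ≡ 8.
  S = (6, 9, 8) ≠ 0, so r is not a codeword (an error is present).
Step 3: locate the error. For a single error e at position i, S_ℓ = v_i·e·α_i^ℓ, so α_err = S_1/S_0.
  S_0^{−1} = 6^{−1} = 2 (mod 11), so α_err = 9·2 = 18 ≡ 7 = α_2. Error position i = 2.
  Consistency check: S_2/S_1 = 8·5 = 40 ≡ 7 = α_err ✓ (single-error assumption holds).
Step 4: error magnitude e = S_0/v_2 = S_0·∏_{j≠2}(α_2 − α_j) = 6·3 = 18 ≡ 7 (mod 11).
Step 5: correct position 2: c_2 = r_2 − e = 4 − 7 ≡ 8 (mod 11). Hence c = [2, 8, 6, 7, 5].
  Check: interpolating c through the α_i gives m(x) = 4 + 10·x (degree < 2) with m(α_i) = c_i for every i, so c is indeed a codeword.


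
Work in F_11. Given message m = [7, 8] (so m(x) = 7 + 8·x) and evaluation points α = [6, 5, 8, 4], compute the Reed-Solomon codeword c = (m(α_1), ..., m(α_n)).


c = [0, 3, 5, 6]

Message polynomial: m(x) = 7 + 8·x (mod 11).
For each evaluation point α_i, compute m(α_i) mod 11:
  α_1 = 6: Horner steps 8 → 0, so m(6) = 0.
  α_2 = 5: Horner steps 8 → 3, so m(5) = 3.
  α_3 = 8: Horner steps 8 → 5, so m(8) = 5.
  α_4 = 4: Horner steps 8 → 6, so m(4) = 6.
Codeword c = [0, 3, 5, 6] ∈ F_11^4.


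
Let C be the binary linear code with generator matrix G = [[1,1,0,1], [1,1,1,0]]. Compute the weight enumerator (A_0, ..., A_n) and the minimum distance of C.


Weight distribution: A_0 = 1, A_2 = 1, A_3 = 2. Minimum distance d = 2.

Enumerate all 2^2 = 4 messages m ∈ F_2^2.
For each, compute codeword c = mG in F_2^4, then tally its weight.
  m = 00 → c = 0000, weight = 0.
  m = 10 → c = 1101, weight = 3.
  m = 01 → c = 1110, weight = 3.
  m = 11 → c = 0011, weight = 2.
Tally weights:
  weight 0: 1 codewords.
  weight 2: 1 codewords.
  weight 3: 2 codewords.
Minimum distance d = smallest w > 0 with A_w > 0 = 2.
Sanity: Σ A_w = 4 = 2^2 = 4 ✓.


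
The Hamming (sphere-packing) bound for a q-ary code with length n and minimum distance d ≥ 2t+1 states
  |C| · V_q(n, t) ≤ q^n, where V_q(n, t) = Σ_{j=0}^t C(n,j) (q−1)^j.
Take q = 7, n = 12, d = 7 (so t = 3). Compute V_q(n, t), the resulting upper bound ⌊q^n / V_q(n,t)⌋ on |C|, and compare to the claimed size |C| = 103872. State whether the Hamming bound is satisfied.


V_q(n, t) = 49969, q^n = 13841287201, Hamming bound = 276997, |C| = 103872 ≤ bound (satisfied).

Step 1: Compute V_q(n, t) = Σ_{j=0}^3 C(n, j) (q−1)^j.
  j = 0: C(12,0)·(6)^0 = 1·1 = 1.
  j = 1: C(12,1)·(6)^1 = 12·6 = 72.
  j = 2: C(12,2)·(6)^2 = 66·36 = 2376.
  j = 3: C(12,3)·(6)^3 = 220·216 = 47520.
  V_q(n, t) = 1 + 72 + 2376 + 47520 = 49969.
Step 2: q^n = 7^12 = 13841287201.
Step 3: Hamming bound ⌊q^n / V_q(n,t)⌋ = ⌊13841287201/49969⌋ = 276997.
Step 4: Compare |C| = 103872 to 276997: satisfied.
The claimed |C| lies below the Hamming bound.
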